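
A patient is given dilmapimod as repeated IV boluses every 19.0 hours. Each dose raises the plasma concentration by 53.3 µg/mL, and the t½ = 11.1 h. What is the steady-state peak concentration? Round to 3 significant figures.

k = ln 2 / 11.1 = 0.06245 h⁻¹
Fraction remaining after one interval: e^(−kτ) = e^(−0.06245 × 19.0) = 0.3053
R = 1 / (1 − 0.3053) = 1.439
Css,max = 53.3 × 1.439 ≈ 76.7 µg/mL

76.7 µg/mL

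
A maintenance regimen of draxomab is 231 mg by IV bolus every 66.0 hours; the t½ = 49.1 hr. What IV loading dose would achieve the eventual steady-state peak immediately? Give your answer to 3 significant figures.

k = ln 2 / 49.1 = 0.01412 hr⁻¹
Accumulation ratio R = 1 / (1 − e^(−kτ)) = 1 / (1 − e^(−0.01412×66.0)) = 1 / (1 − 0.3939) = 1.650
Loading dose = maintenance dose × R = 231 × 1.650 ≈ 381 mg

381 mg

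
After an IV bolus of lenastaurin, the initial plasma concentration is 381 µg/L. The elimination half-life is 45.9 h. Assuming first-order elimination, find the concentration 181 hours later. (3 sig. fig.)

k = ln 2 / 45.9 = 0.01510 h⁻¹
181 h is 3.943 half-lives, so C = 381 × (1/2)^3.943 = 381 × 0.06500 ≈ 24.8 µg/L

24.8 µg/L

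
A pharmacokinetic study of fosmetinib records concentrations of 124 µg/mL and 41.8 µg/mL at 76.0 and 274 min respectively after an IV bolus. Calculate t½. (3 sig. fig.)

k = ln(C₁/C₂) / (t₂ − t₁) = ln(124/41.8) / (274 − 76.0)
  = 1.087 / 198.0 = 0.005492 min⁻¹
t½ = ln 2 / k = ln 2 / 0.005492 ≈ 126 minutes

126 minutes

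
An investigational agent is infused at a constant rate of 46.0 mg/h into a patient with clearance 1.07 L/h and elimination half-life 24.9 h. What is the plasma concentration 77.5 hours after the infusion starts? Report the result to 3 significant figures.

Css = rate / CL = 46.0 / 1.07 = 42.99 µg/mL
k = ln 2 / 24.9 = 0.02784 h⁻¹
C(t) = Css (1 − e^(−kt)) = 42.99 × (1 − e^(−2.157)) = 42.99 × 0.8844 ≈ 38.0 µg/mL

38.0 µg/mL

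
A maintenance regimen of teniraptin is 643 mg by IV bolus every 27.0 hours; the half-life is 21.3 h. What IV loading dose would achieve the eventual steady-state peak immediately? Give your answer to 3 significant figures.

k = ln 2 / 21.3 = 0.03254 h⁻¹
Accumulation ratio R = 1 / (1 − e^(−kτ)) = 1 / (1 − e^(−0.03254×27.0)) = 1 / (1 − 0.4153) = 1.710
Loading dose = maintenance dose × R = 643 × 1.710 ≈ 1100 mg

1100 mg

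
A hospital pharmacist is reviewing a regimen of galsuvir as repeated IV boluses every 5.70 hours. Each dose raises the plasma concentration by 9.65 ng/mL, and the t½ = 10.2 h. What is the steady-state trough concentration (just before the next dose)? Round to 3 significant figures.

20.4 ng/mL

k = ln 2 / 10.2 = 0.06796 h⁻¹
Fraction remaining after one interval: e^(−kτ) = e^(−0.06796 × 5.70) = 0.6789
R = 1 / (1 − 0.6789) = 3.114
Css,max = 9.65 × 3.114 = 30.05 ng/mL
Css,min = Css,max × e^(−kτ) = 30.05 × 0.6789 ≈ 20.4 ng/mL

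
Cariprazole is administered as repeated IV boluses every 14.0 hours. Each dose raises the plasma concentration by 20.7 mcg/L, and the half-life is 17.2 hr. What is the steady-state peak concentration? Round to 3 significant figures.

k = ln 2 / 17.2 = 0.04030 hr⁻¹
Fraction remaining after one interval: e^(−kτ) = e^(−0.04030 × 14.0) = 0.5688
R = 1 / (1 − 0.5688) = 2.319
Css,max = 20.7 × 2.319 ≈ 48.0 mcg/L

48.0 mcg/L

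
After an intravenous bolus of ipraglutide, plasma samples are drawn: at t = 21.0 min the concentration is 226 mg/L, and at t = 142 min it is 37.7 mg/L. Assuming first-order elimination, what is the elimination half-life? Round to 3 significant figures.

46.8 minutes

k = ln(C₁/C₂) / (t₂ − t₁) = ln(226/37.7) / (142 − 21.0)
  = 1.791 / 121.0 = 0.01480 min⁻¹
t½ = ln 2 / k = ln 2 / 0.01480 ≈ 46.8 minutes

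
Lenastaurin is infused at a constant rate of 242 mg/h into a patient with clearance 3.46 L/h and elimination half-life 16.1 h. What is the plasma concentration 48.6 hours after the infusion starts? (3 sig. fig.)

Css = rate / CL = 242 / 3.46 = 69.94 µg/mL
k = ln 2 / 16.1 = 0.04305 h⁻¹
C(t) = Css (1 − e^(−kt)) = 69.94 × (1 − e^(−2.092)) = 69.94 × 0.8766 ≈ 61.3 µg/mL

61.3 µg/mL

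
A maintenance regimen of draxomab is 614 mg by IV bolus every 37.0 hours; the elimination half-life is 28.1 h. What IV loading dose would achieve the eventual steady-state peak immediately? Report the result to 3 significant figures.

k = ln 2 / 28.1 = 0.02467 h⁻¹
Accumulation ratio R = 1 / (1 − e^(−kτ)) = 1 / (1 − e^(−0.02467×37.0)) = 1 / (1 − 0.4014) = 1.671
Loading dose = maintenance dose × R = 614 × 1.671 ≈ 1030 mg

1030 mg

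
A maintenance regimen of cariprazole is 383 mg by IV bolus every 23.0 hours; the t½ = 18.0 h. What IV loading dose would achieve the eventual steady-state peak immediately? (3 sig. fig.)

652 mg

k = ln 2 / 18.0 = 0.03851 h⁻¹
Accumulation ratio R = 1 / (1 − e^(−kτ)) = 1 / (1 − e^(−0.03851×23.0)) = 1 / (1 − 0.4124) = 1.702
Loading dose = maintenance dose × R = 383 × 1.702 ≈ 652 mg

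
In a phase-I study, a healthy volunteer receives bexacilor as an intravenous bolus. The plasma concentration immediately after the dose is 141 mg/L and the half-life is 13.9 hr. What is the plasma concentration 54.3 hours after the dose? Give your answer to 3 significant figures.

9.40 mg/L

k = ln 2 / 13.9 = 0.04987 hr⁻¹
C(t) = C₀ e^(−kt) = 141 × e^(−0.04987 × 54.3) = 141 × e^(−2.708) = 141 × 0.06669 ≈ 9.40 mg/L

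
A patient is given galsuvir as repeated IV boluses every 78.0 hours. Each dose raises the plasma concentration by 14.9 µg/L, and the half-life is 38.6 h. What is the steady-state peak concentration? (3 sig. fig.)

19.8 µg/L

k = ln 2 / 38.6 = 0.01796 h⁻¹
Fraction remaining after one interval: e^(−kτ) = e^(−0.01796 × 78.0) = 0.2464
R = 1 / (1 − 0.2464) = 1.327
Css,max = 14.9 × 1.327 ≈ 19.8 µg/L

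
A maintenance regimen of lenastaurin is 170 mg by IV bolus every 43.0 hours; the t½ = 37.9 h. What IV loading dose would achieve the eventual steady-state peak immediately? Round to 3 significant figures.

k = ln 2 / 37.9 = 0.01829 h⁻¹
Accumulation ratio R = 1 / (1 − e^(−kτ)) = 1 / (1 − e^(−0.01829×43.0)) = 1 / (1 − 0.4555) = 1.836
Loading dose = maintenance dose × R = 170 × 1.836 ≈ 312 mg

312 mg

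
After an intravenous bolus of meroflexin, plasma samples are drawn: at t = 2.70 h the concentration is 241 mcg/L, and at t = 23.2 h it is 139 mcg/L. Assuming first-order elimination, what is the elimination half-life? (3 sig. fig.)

k = ln(C₁/C₂) / (t₂ − t₁) = ln(241/139) / (23.2 − 2.70)
  = 0.5503 / 20.50 = 0.02685 h⁻¹
t½ = ln 2 / k = ln 2 / 0.02685 ≈ 25.8 hours

25.8 hours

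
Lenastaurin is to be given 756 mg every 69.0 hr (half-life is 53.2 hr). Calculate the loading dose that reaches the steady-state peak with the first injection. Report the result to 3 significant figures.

1270 mg

k = ln 2 / 53.2 = 0.01303 hr⁻¹
Accumulation ratio R = 1 / (1 − e^(−kτ)) = 1 / (1 − e^(−0.01303×69.0)) = 1 / (1 − 0.4070) = 1.686
Loading dose = maintenance dose × R = 756 × 1.686 ≈ 1270 mg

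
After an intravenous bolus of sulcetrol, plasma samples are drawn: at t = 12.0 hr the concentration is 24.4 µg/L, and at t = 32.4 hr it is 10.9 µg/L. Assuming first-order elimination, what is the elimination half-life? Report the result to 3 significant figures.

17.5 hours

k = ln(C₁/C₂) / (t₂ − t₁) = ln(24.4/10.9) / (32.4 − 12.0)
  = 0.8058 / 20.40 = 0.03950 hr⁻¹
t½ = ln 2 / k = ln 2 / 0.03950 ≈ 17.5 hours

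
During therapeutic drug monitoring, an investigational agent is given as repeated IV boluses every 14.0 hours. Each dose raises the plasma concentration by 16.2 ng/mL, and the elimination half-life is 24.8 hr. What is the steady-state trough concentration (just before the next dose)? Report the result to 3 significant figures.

k = ln 2 / 24.8 = 0.02795 hr⁻¹
Fraction remaining after one interval: e^(−kτ) = e^(−0.02795 × 14.0) = 0.6762
R = 1 / (1 − 0.6762) = 3.088
Css,max = 16.2 × 3.088 = 50.03 ng/mL
Css,min = Css,max × e^(−kτ) = 50.03 × 0.6762 ≈ 33.8 ng/mL

33.8 ng/mL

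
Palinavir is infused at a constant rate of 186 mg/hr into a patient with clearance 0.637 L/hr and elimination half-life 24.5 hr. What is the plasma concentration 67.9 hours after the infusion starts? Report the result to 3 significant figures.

Css = rate / CL = 186 / 0.637 = 292.0 µg/mL
k = ln 2 / 24.5 = 0.02829 hr⁻¹
C(t) = Css (1 − e^(−kt)) = 292.0 × (1 − e^(−1.921)) = 292.0 × 0.8535 ≈ 249 µg/mL

249 µg/mL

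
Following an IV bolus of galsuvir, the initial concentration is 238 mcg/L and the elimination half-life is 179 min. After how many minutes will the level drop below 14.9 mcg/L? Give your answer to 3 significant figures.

716 minutes

k = ln 2 / 179 = 0.003872 min⁻¹
C(t) = C₀ e^(−kt)  ⇒  t = ln(C₀/C) / k
t = ln(238/14.9) / 0.003872 = 2.771 / 0.003872 ≈ 716 minutes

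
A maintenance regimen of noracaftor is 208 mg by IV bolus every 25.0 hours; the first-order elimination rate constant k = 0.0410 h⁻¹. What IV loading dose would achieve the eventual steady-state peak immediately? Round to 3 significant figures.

324 mg

Accumulation ratio R = 1 / (1 − e^(−kτ)) = 1 / (1 − e^(−0.04100×25.0)) = 1 / (1 − 0.3588) = 1.560
Loading dose = maintenance dose × R = 208 × 1.560 ≈ 324 mg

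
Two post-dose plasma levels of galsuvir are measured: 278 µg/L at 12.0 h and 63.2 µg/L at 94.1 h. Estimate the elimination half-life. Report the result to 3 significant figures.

k = ln(C₁/C₂) / (t₂ − t₁) = ln(278/63.2) / (94.1 − 12.0)
  = 1.481 / 82.10 = 0.01804 h⁻¹
t½ = ln 2 / k = ln 2 / 0.01804 ≈ 38.4 hours

38.4 hours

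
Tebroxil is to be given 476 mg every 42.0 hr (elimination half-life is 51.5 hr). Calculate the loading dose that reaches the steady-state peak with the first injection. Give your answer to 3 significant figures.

k = ln 2 / 51.5 = 0.01346 hr⁻¹
Accumulation ratio R = 1 / (1 − e^(−kτ)) = 1 / (1 − e^(−0.01346×42.0)) = 1 / (1 − 0.5682) = 2.316
Loading dose = maintenance dose × R = 476 × 2.316 ≈ 1100 mg

1100 mg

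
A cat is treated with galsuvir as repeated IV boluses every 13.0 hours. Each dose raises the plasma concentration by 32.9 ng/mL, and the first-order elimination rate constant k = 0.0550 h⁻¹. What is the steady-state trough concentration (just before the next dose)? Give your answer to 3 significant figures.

31.5 ng/mL

Fraction remaining after one interval: e^(−kτ) = e^(−0.05500 × 13.0) = 0.4892
R = 1 / (1 − 0.4892) = 1.958
Css,max = 32.9 × 1.958 = 64.41 ng/mL
Css,min = Css,max × e^(−kτ) = 64.41 × 0.4892 ≈ 31.5 ng/mL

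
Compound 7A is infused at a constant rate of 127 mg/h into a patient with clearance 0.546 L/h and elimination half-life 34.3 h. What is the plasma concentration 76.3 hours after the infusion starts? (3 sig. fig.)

Css = rate / CL = 127 / 0.546 = 232.6 mg/L
k = ln 2 / 34.3 = 0.02021 h⁻¹
C(t) = Css (1 − e^(−kt)) = 232.6 × (1 − e^(−1.542)) = 232.6 × 0.7860 ≈ 183 mg/L

183 mg/L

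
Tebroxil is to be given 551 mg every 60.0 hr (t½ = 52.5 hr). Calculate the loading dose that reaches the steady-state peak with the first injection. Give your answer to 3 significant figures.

k = ln 2 / 52.5 = 0.01320 hr⁻¹
Accumulation ratio R = 1 / (1 − e^(−kτ)) = 1 / (1 − e^(−0.01320×60.0)) = 1 / (1 − 0.4529) = 1.828
Loading dose = maintenance dose × R = 551 × 1.828 ≈ 1010 mg

1010 mg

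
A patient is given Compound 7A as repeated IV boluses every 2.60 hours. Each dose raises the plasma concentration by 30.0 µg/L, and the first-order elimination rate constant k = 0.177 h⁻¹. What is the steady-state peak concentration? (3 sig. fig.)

81.3 µg/L

Fraction remaining after one interval: e^(−kτ) = e^(−0.1770 × 2.60) = 0.6312
R = 1 / (1 − 0.6312) = 2.711
Css,max = 30.0 × 2.711 ≈ 81.3 µg/L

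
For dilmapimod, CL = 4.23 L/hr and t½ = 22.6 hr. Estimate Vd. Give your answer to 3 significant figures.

k = ln 2 / t½ = ln 2 / 22.6 = 0.03067 hr⁻¹
V = CL / k = 4.23 / 0.03067 ≈ 138 L

138 L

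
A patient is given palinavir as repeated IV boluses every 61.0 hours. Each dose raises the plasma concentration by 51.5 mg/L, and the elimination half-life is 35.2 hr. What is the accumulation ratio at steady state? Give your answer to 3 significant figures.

k = ln 2 / 35.2 = 0.01969 hr⁻¹
Fraction remaining after one interval: e^(−kτ) = e^(−0.01969 × 61.0) = 0.3008
R = 1 / (1 − 0.3008) = 1 / 0.6992 ≈ 1.43

1.43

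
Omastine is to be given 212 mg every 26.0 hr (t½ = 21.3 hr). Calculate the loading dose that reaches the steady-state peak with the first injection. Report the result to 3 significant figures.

k = ln 2 / 21.3 = 0.03254 hr⁻¹
Accumulation ratio R = 1 / (1 − e^(−kτ)) = 1 / (1 − e^(−0.03254×26.0)) = 1 / (1 − 0.4291) = 1.752
Loading dose = maintenance dose × R = 212 × 1.752 ≈ 371 mg

371 mg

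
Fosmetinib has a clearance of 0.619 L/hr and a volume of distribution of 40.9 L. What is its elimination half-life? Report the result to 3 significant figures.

45.8 hours

k = CL / V = 0.619 / 40.9 = 0.01513 hr⁻¹
t½ = ln 2 / k = ln 2 / 0.01513 ≈ 45.8 hours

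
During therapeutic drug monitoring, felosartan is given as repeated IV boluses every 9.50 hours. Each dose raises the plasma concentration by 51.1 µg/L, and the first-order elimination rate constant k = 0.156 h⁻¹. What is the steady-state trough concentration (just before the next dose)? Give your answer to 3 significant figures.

Fraction remaining after one interval: e^(−kτ) = e^(−0.1560 × 9.50) = 0.2272
R = 1 / (1 − 0.2272) = 1.294
Css,max = 51.1 × 1.294 = 66.12 µg/L
Css,min = Css,max × e^(−kτ) = 66.12 × 0.2272 ≈ 15.0 µg/L

15.0 µg/L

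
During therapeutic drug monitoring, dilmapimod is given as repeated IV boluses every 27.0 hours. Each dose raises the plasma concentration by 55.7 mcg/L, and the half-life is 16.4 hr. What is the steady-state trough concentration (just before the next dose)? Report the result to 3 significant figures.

k = ln 2 / 16.4 = 0.04227 hr⁻¹
Fraction remaining after one interval: e^(−kτ) = e^(−0.04227 × 27.0) = 0.3194
R = 1 / (1 − 0.3194) = 1.469
Css,max = 55.7 × 1.469 = 81.85 mcg/L
Css,min = Css,max × e^(−kτ) = 81.85 × 0.3194 ≈ 26.1 mcg/L

26.1 mcg/L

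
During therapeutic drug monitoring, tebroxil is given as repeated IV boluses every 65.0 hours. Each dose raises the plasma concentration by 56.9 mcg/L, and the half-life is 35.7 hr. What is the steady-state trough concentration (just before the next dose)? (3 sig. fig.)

22.5 mcg/L

k = ln 2 / 35.7 = 0.01942 hr⁻¹
Fraction remaining after one interval: e^(−kτ) = e^(−0.01942 × 65.0) = 0.2831
R = 1 / (1 − 0.2831) = 1.395
Css,max = 56.9 × 1.395 = 79.37 mcg/L
Css,min = Css,max × e^(−kτ) = 79.37 × 0.2831 ≈ 22.5 mcg/L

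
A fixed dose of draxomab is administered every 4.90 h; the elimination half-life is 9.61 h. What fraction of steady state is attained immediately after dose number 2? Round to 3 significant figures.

0.507

k = ln 2 / 9.61 = 0.07213 h⁻¹
f_n = 1 − e^(−nkτ) = 1 − e^(−2 × 0.07213 × 4.90) = 1 − e^(−0.7069) = 1 − 0.4932 ≈ 0.507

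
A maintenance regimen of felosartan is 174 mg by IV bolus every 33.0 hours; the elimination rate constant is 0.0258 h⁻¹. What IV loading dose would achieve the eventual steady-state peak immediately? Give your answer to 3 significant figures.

Accumulation ratio R = 1 / (1 − e^(−kτ)) = 1 / (1 − e^(−0.02580×33.0)) = 1 / (1 − 0.4268) = 1.745
Loading dose = maintenance dose × R = 174 × 1.745 ≈ 304 mg

304 mg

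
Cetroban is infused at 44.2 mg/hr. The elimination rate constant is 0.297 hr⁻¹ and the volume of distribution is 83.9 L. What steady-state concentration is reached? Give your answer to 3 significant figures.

CL = k · V = 0.297 × 83.9 = 24.92 L/hr
Css = rate / CL = 44.2 / 24.92 ≈ 1.77 mg/L

1.77 mg/L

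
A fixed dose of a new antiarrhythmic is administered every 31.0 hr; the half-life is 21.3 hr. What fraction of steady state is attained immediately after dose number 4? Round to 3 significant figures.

0.982

k = ln 2 / 21.3 = 0.03254 hr⁻¹
f_n = 1 − e^(−nkτ) = 1 − e^(−4 × 0.03254 × 31.0) = 1 − e^(−4.035) = 1 − 0.01768 ≈ 0.982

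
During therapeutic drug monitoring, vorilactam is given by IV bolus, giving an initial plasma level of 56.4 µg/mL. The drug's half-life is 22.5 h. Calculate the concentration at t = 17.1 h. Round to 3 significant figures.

k = ln 2 / 22.5 = 0.03081 h⁻¹
17.1 h is 0.7600 half-lives, so C = 56.4 × (1/2)^0.7600 = 56.4 × 0.5905 ≈ 33.3 µg/mL

33.3 µg/mL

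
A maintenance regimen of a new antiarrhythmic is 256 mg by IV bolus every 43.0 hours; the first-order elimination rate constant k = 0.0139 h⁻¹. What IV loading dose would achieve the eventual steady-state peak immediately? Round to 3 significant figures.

569 mg

Accumulation ratio R = 1 / (1 − e^(−kτ)) = 1 / (1 − e^(−0.01390×43.0)) = 1 / (1 − 0.5501) = 2.223
Loading dose = maintenance dose × R = 256 × 2.223 ≈ 569 mg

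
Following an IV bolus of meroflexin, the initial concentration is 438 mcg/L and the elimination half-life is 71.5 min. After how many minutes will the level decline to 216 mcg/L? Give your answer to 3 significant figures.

72.9 minutes

k = ln 2 / 71.5 = 0.009694 min⁻¹
C(t) = C₀ e^(−kt)  ⇒  t = ln(C₀/C) / k
t = ln(438/216) / 0.009694 = 0.7069 / 0.009694 ≈ 72.9 minutes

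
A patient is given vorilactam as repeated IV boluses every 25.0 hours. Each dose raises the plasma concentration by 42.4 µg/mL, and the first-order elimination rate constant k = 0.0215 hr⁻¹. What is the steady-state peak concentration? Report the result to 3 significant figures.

Fraction remaining after one interval: e^(−kτ) = e^(−0.02150 × 25.0) = 0.5842
R = 1 / (1 − 0.5842) = 2.405
Css,max = 42.4 × 2.405 ≈ 102 µg/mL

102 µg/mL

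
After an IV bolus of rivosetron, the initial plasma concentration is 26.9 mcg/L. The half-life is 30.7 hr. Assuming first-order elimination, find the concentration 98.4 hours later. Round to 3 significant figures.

k = ln 2 / 30.7 = 0.02258 hr⁻¹
C(t) = C₀ e^(−kt) = 26.9 × e^(−0.02258 × 98.4) = 26.9 × e^(−2.222) = 26.9 × 0.1084 ≈ 2.92 mcg/L

2.92 mcg/L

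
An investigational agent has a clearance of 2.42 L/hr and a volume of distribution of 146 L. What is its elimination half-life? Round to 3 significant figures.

k = CL / V = 2.42 / 146 = 0.01658 hr⁻¹
t½ = ln 2 / k = ln 2 / 0.01658 ≈ 41.8 hours

41.8 hours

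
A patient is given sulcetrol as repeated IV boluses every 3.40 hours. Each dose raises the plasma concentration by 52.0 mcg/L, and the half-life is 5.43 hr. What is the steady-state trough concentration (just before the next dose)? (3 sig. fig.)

k = ln 2 / 5.43 = 0.1277 hr⁻¹
Fraction remaining after one interval: e^(−kτ) = e^(−0.1277 × 3.40) = 0.6479
R = 1 / (1 − 0.6479) = 2.840
Css,max = 52.0 × 2.840 = 147.7 mcg/L
Css,min = Css,max × e^(−kτ) = 147.7 × 0.6479 ≈ 95.7 mcg/L

95.7 mcg/L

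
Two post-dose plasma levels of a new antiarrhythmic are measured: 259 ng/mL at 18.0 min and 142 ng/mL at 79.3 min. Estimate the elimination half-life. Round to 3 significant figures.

70.7 minutes

k = ln(C₁/C₂) / (t₂ − t₁) = ln(259/142) / (79.3 − 18.0)
  = 0.6010 / 61.30 = 0.009804 min⁻¹
t½ = ln 2 / k = ln 2 / 0.009804 ≈ 70.7 minutes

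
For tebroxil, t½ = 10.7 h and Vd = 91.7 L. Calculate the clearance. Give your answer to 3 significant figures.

k = ln 2 / t½ = ln 2 / 10.7 = 0.06478 h⁻¹
CL = k · V = 0.06478 × 91.7 ≈ 5.94 L/h

5.94 L/h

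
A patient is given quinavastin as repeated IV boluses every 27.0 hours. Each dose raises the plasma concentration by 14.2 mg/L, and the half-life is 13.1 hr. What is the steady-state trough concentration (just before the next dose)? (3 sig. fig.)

4.48 mg/L

k = ln 2 / 13.1 = 0.05291 hr⁻¹
Fraction remaining after one interval: e^(−kτ) = e^(−0.05291 × 27.0) = 0.2396
R = 1 / (1 − 0.2396) = 1.315
Css,max = 14.2 × 1.315 = 18.68 mg/L
Css,min = Css,max × e^(−kτ) = 18.68 × 0.2396 ≈ 4.48 mg/L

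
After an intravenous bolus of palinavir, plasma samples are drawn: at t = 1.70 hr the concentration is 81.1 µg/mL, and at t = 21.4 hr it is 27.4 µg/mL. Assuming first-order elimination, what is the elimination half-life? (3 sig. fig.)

12.6 hours

k = ln(C₁/C₂) / (t₂ − t₁) = ln(81.1/27.4) / (21.4 − 1.70)
  = 1.085 / 19.70 = 0.05508 hr⁻¹
t½ = ln 2 / k = ln 2 / 0.05508 ≈ 12.6 hours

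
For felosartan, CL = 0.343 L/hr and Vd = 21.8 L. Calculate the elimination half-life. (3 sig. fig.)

k = CL / V = 0.343 / 21.8 = 0.01573 hr⁻¹
t½ = ln 2 / k = ln 2 / 0.01573 ≈ 44.1 hours

44.1 hours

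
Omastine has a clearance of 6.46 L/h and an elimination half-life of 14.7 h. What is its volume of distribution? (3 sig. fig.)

137 L

k = ln 2 / t½ = ln 2 / 14.7 = 0.04715 h⁻¹
V = CL / k = 6.46 / 0.04715 ≈ 137 L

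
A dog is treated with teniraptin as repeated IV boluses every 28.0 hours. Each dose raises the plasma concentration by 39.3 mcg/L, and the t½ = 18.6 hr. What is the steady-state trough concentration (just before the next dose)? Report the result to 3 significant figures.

21.4 mcg/L

k = ln 2 / 18.6 = 0.03727 hr⁻¹
Fraction remaining after one interval: e^(−kτ) = e^(−0.03727 × 28.0) = 0.3522
R = 1 / (1 − 0.3522) = 1.544
Css,max = 39.3 × 1.544 = 60.67 mcg/L
Css,min = Css,max × e^(−kτ) = 60.67 × 0.3522 ≈ 21.4 mcg/L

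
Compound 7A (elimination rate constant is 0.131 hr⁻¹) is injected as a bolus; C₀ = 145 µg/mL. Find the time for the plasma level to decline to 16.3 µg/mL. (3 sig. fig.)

16.7 hours

C(t) = C₀ e^(−kt)  ⇒  t = ln(C₀/C) / k
t = ln(145/16.3) / 0.1310 = 2.186 / 0.1310 ≈ 16.7 hours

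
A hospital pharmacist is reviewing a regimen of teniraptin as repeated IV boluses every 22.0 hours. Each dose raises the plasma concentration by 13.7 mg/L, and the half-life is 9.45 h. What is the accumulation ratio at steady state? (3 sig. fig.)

k = ln 2 / 9.45 = 0.07335 h⁻¹
Fraction remaining after one interval: e^(−kτ) = e^(−0.07335 × 22.0) = 0.1992
R = 1 / (1 − 0.1992) = 1 / 0.8008 ≈ 1.25

1.25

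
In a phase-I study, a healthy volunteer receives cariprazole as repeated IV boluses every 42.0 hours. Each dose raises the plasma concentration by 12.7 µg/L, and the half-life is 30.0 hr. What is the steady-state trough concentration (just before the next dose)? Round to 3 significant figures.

k = ln 2 / 30.0 = 0.02310 hr⁻¹
Fraction remaining after one interval: e^(−kτ) = e^(−0.02310 × 42.0) = 0.3789
R = 1 / (1 − 0.3789) = 1.610
Css,max = 12.7 × 1.610 = 20.45 µg/L
Css,min = Css,max × e^(−kτ) = 20.45 × 0.3789 ≈ 7.75 µg/L

7.75 µg/L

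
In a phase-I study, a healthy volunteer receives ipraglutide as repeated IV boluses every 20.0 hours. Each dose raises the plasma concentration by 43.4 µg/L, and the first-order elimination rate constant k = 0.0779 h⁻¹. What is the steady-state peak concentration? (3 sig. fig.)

55.0 µg/L

Fraction remaining after one interval: e^(−kτ) = e^(−0.07790 × 20.0) = 0.2106
R = 1 / (1 − 0.2106) = 1.267
Css,max = 43.4 × 1.267 ≈ 55.0 µg/L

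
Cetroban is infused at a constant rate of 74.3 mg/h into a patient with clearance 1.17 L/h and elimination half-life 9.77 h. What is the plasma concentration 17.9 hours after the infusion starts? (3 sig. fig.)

45.7 µg/mL

Css = rate / CL = 74.3 / 1.17 = 63.50 µg/mL
k = ln 2 / 9.77 = 0.07095 h⁻¹
C(t) = Css (1 − e^(−kt)) = 63.50 × (1 − e^(−1.270)) = 63.50 × 0.7192 ≈ 45.7 µg/mL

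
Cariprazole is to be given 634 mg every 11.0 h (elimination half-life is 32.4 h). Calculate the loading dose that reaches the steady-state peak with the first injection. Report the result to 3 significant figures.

3020 mg

k = ln 2 / 32.4 = 0.02139 h⁻¹
Accumulation ratio R = 1 / (1 − e^(−kτ)) = 1 / (1 − e^(−0.02139×11.0)) = 1 / (1 − 0.7903) = 4.769
Loading dose = maintenance dose × R = 634 × 4.769 ≈ 3020 mg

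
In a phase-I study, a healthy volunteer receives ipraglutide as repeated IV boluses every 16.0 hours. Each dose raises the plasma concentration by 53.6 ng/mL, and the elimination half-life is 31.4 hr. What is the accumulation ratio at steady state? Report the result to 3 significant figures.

k = ln 2 / 31.4 = 0.02207 hr⁻¹
Fraction remaining after one interval: e^(−kτ) = e^(−0.02207 × 16.0) = 0.7024
R = 1 / (1 − 0.7024) = 1 / 0.2976 ≈ 3.36

3.36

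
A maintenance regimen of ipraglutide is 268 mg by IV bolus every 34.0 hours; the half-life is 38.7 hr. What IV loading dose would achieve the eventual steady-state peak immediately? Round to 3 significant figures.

588 mg

k = ln 2 / 38.7 = 0.01791 hr⁻¹
Accumulation ratio R = 1 / (1 − e^(−kτ)) = 1 / (1 − e^(−0.01791×34.0)) = 1 / (1 − 0.5439) = 2.193
Loading dose = maintenance dose × R = 268 × 2.193 ≈ 588 mg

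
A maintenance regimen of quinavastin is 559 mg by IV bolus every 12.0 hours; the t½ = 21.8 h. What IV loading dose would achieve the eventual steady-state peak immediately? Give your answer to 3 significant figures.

1760 mg

k = ln 2 / 21.8 = 0.03180 h⁻¹
Accumulation ratio R = 1 / (1 − e^(−kτ)) = 1 / (1 − e^(−0.03180×12.0)) = 1 / (1 − 0.6828) = 3.153
Loading dose = maintenance dose × R = 559 × 3.153 ≈ 1760 mg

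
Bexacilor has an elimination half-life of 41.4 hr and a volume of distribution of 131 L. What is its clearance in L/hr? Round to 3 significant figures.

2.19 L/hr

k = ln 2 / t½ = ln 2 / 41.4 = 0.01674 hr⁻¹
CL = k · V = 0.01674 × 131 ≈ 2.19 L/hr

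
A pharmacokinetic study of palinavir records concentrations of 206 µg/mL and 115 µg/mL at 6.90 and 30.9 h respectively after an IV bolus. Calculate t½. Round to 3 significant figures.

k = ln(C₁/C₂) / (t₂ − t₁) = ln(206/115) / (30.9 − 6.90)
  = 0.5829 / 24.00 = 0.02429 h⁻¹
t½ = ln 2 / k = ln 2 / 0.02429 ≈ 28.5 hours

28.5 hours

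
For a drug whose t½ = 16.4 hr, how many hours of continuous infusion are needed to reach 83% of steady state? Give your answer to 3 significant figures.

41.9 hours

k = ln 2 / 16.4 = 0.04227 hr⁻¹
f = 1 − e^(−kt)  ⇒  t = −ln(1 − f) / k
t = −ln(1 − 0.83) / 0.04227 = 1.772 / 0.04227 ≈ 41.9 hours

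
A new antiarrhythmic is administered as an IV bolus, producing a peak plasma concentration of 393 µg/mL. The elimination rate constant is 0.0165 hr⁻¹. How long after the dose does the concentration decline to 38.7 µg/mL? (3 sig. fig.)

140 hours

C(t) = C₀ e^(−kt)  ⇒  t = ln(C₀/C) / k
t = ln(393/38.7) / 0.01650 = 2.318 / 0.01650 ≈ 140 hours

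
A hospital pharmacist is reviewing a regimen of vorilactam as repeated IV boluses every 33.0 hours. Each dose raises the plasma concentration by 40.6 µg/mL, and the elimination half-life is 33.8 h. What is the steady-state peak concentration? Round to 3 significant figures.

82.6 µg/mL

k = ln 2 / 33.8 = 0.02051 h⁻¹
Fraction remaining after one interval: e^(−kτ) = e^(−0.02051 × 33.0) = 0.5083
R = 1 / (1 − 0.5083) = 2.034
Css,max = 40.6 × 2.034 ≈ 82.6 µg/mL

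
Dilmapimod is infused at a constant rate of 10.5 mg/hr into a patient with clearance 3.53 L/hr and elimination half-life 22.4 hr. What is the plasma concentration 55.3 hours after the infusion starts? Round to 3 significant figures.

2.44 µg/mL

Css = rate / CL = 10.5 / 3.53 = 2.975 µg/mL
k = ln 2 / 22.4 = 0.03094 hr⁻¹
C(t) = Css (1 − e^(−kt)) = 2.975 × (1 − e^(−1.711)) = 2.975 × 0.8194 ≈ 2.44 µg/mL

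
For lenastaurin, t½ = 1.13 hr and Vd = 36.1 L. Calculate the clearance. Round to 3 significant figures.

22.1 L/hr

k = ln 2 / t½ = ln 2 / 1.13 = 0.6134 hr⁻¹
CL = k · V = 0.6134 × 36.1 ≈ 22.1 L/hr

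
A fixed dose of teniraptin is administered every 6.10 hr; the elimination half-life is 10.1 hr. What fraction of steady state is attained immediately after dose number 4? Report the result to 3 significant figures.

0.813

k = ln 2 / 10.1 = 0.06863 hr⁻¹
f_n = 1 − e^(−nkτ) = 1 − e^(−4 × 0.06863 × 6.10) = 1 − e^(−1.675) = 1 − 0.1874 ≈ 0.813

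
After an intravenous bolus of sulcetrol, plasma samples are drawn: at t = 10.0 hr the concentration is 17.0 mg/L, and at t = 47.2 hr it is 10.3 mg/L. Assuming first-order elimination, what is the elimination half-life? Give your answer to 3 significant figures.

k = ln(C₁/C₂) / (t₂ − t₁) = ln(17.0/10.3) / (47.2 − 10.0)
  = 0.5011 / 37.20 = 0.01347 hr⁻¹
t½ = ln 2 / k = ln 2 / 0.01347 ≈ 51.5 hours

51.5 hours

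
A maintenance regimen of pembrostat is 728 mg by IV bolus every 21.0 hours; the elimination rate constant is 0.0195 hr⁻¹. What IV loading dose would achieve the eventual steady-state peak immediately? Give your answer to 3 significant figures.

2170 mg

Accumulation ratio R = 1 / (1 − e^(−kτ)) = 1 / (1 − e^(−0.01950×21.0)) = 1 / (1 − 0.6640) = 2.976
Loading dose = maintenance dose × R = 728 × 2.976 ≈ 2170 mg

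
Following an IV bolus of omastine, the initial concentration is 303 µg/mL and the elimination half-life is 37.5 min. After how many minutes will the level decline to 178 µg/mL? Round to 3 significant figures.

k = ln 2 / 37.5 = 0.01848 min⁻¹
C(t) = C₀ e^(−kt)  ⇒  t = ln(C₀/C) / k
t = ln(303/178) / 0.01848 = 0.5319 / 0.01848 ≈ 28.8 minutes

28.8 minutes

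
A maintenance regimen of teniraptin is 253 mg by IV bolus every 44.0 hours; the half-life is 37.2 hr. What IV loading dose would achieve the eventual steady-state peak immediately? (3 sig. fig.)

k = ln 2 / 37.2 = 0.01863 hr⁻¹
Accumulation ratio R = 1 / (1 − e^(−kτ)) = 1 / (1 − e^(−0.01863×44.0)) = 1 / (1 − 0.4405) = 1.787
Loading dose = maintenance dose × R = 253 × 1.787 ≈ 452 mg

452 mg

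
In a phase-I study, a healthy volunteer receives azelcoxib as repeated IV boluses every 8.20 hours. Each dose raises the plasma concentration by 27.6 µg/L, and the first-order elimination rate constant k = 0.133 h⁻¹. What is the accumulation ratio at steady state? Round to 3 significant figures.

1.51

Fraction remaining after one interval: e^(−kτ) = e^(−0.1330 × 8.20) = 0.3360
R = 1 / (1 − 0.3360) = 1 / 0.6640 ≈ 1.51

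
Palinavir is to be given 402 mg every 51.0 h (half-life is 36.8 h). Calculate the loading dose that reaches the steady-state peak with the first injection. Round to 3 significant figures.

651 mg

k = ln 2 / 36.8 = 0.01884 h⁻¹
Accumulation ratio R = 1 / (1 − e^(−kτ)) = 1 / (1 − e^(−0.01884×51.0)) = 1 / (1 − 0.3827) = 1.620
Loading dose = maintenance dose × R = 402 × 1.620 ≈ 651 mg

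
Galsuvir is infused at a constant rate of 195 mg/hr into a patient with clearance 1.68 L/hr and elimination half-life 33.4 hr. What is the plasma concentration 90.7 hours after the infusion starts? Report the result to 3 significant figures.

98.4 µg/mL

Css = rate / CL = 195 / 1.68 = 116.1 µg/mL
k = ln 2 / 33.4 = 0.02075 hr⁻¹
C(t) = Css (1 − e^(−kt)) = 116.1 × (1 − e^(−1.882)) = 116.1 × 0.8478 ≈ 98.4 µg/mL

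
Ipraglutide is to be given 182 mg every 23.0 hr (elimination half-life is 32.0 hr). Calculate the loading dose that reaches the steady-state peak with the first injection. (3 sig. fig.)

464 mg

k = ln 2 / 32.0 = 0.02166 hr⁻¹
Accumulation ratio R = 1 / (1 − e^(−kτ)) = 1 / (1 − e^(−0.02166×23.0)) = 1 / (1 − 0.6076) = 2.549
Loading dose = maintenance dose × R = 182 × 2.549 ≈ 464 mg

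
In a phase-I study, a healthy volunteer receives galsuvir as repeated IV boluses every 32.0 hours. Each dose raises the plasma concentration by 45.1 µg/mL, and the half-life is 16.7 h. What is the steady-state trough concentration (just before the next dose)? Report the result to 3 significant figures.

16.3 µg/mL

k = ln 2 / 16.7 = 0.04151 h⁻¹
Fraction remaining after one interval: e^(−kτ) = e^(−0.04151 × 32.0) = 0.2650
R = 1 / (1 − 0.2650) = 1.360
Css,max = 45.1 × 1.360 = 61.36 µg/mL
Css,min = Css,max × e^(−kτ) = 61.36 × 0.2650 ≈ 16.3 µg/mL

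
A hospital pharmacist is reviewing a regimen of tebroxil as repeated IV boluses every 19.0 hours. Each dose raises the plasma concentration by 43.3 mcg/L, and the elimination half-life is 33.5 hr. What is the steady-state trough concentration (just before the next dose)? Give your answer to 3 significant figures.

89.9 mcg/L

k = ln 2 / 33.5 = 0.02069 hr⁻¹
Fraction remaining after one interval: e^(−kτ) = e^(−0.02069 × 19.0) = 0.6749
R = 1 / (1 − 0.6749) = 3.076
Css,max = 43.3 × 3.076 = 133.2 mcg/L
Css,min = Css,max × e^(−kτ) = 133.2 × 0.6749 ≈ 89.9 mcg/L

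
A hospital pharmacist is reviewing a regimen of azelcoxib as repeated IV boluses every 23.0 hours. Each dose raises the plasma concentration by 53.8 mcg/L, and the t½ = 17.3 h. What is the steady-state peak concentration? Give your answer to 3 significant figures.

k = ln 2 / 17.3 = 0.04007 h⁻¹
Fraction remaining after one interval: e^(−kτ) = e^(−0.04007 × 23.0) = 0.3979
R = 1 / (1 − 0.3979) = 1.661
Css,max = 53.8 × 1.661 ≈ 89.4 mcg/L

89.4 mcg/L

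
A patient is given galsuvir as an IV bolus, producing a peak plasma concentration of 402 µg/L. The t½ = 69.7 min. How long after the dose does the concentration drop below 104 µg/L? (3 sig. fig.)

136 minutes

k = ln 2 / 69.7 = 0.009945 min⁻¹
C(t) = C₀ e^(−kt)  ⇒  t = ln(C₀/C) / k
t = ln(402/104) / 0.009945 = 1.352 / 0.009945 ≈ 136 minutes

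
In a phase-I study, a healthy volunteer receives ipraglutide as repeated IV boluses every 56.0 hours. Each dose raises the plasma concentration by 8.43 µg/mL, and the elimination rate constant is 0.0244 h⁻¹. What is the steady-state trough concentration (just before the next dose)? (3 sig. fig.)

2.89 µg/mL

Fraction remaining after one interval: e^(−kτ) = e^(−0.02440 × 56.0) = 0.2550
R = 1 / (1 − 0.2550) = 1.342
Css,max = 8.43 × 1.342 = 11.32 µg/mL
Css,min = Css,max × e^(−kτ) = 11.32 × 0.2550 ≈ 2.89 µg/mL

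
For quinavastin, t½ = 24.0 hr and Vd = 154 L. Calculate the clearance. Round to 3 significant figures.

4.45 L/hr

k = ln 2 / t½ = ln 2 / 24.0 = 0.02888 hr⁻¹
CL = k · V = 0.02888 × 154 ≈ 4.45 L/hr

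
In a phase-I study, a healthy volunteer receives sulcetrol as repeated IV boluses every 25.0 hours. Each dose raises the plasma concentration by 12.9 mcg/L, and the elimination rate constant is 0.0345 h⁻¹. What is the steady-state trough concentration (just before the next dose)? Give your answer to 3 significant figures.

Fraction remaining after one interval: e^(−kτ) = e^(−0.03450 × 25.0) = 0.4221
R = 1 / (1 − 0.4221) = 1.730
Css,max = 12.9 × 1.730 = 22.32 mcg/L
Css,min = Css,max × e^(−kτ) = 22.32 × 0.4221 ≈ 9.42 mcg/L

9.42 mcg/L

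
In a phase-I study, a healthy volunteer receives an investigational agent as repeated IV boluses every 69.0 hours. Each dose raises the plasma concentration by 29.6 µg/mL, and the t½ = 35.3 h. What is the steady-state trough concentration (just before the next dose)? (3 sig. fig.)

10.3 µg/mL

k = ln 2 / 35.3 = 0.01964 h⁻¹
Fraction remaining after one interval: e^(−kτ) = e^(−0.01964 × 69.0) = 0.2580
R = 1 / (1 − 0.2580) = 1.348
Css,max = 29.6 × 1.348 = 39.89 µg/mL
Css,min = Css,max × e^(−kτ) = 39.89 × 0.2580 ≈ 10.3 µg/mL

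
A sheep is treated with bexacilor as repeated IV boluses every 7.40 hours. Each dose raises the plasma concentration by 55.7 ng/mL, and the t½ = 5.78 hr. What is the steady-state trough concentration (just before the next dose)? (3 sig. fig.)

k = ln 2 / 5.78 = 0.1199 hr⁻¹
Fraction remaining after one interval: e^(−kτ) = e^(−0.1199 × 7.40) = 0.4117
R = 1 / (1 − 0.4117) = 1.700
Css,max = 55.7 × 1.700 = 94.68 ng/mL
Css,min = Css,max × e^(−kτ) = 94.68 × 0.4117 ≈ 39.0 ng/mL

39.0 ng/mL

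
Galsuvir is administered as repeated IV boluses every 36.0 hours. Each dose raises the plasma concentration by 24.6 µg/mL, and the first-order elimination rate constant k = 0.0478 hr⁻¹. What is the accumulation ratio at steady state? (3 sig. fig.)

Fraction remaining after one interval: e^(−kτ) = e^(−0.04780 × 36.0) = 0.1789
R = 1 / (1 − 0.1789) = 1 / 0.8211 ≈ 1.22

1.22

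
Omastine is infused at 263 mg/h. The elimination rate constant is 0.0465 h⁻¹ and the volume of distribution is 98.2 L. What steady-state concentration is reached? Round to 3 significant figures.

57.6 mg/L

CL = k · V = 0.0465 × 98.2 = 4.566 L/h
Css = rate / CL = 263 / 4.566 ≈ 57.6 mg/L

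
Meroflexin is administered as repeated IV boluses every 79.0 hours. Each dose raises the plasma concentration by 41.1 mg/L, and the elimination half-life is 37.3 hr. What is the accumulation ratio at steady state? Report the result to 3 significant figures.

k = ln 2 / 37.3 = 0.01858 hr⁻¹
Fraction remaining after one interval: e^(−kτ) = e^(−0.01858 × 79.0) = 0.2304
R = 1 / (1 − 0.2304) = 1 / 0.7696 ≈ 1.30

1.30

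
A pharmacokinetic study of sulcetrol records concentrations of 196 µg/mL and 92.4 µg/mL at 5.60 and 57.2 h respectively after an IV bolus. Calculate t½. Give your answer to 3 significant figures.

k = ln(C₁/C₂) / (t₂ − t₁) = ln(196/92.4) / (57.2 − 5.60)
  = 0.7520 / 51.60 = 0.01457 h⁻¹
t½ = ln 2 / k = ln 2 / 0.01457 ≈ 47.6 hours

47.6 hours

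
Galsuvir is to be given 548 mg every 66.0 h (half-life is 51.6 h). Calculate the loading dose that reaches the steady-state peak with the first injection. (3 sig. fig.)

k = ln 2 / 51.6 = 0.01343 h⁻¹
Accumulation ratio R = 1 / (1 − e^(−kτ)) = 1 / (1 − e^(−0.01343×66.0)) = 1 / (1 − 0.4121) = 1.701
Loading dose = maintenance dose × R = 548 × 1.701 ≈ 932 mg

932 mg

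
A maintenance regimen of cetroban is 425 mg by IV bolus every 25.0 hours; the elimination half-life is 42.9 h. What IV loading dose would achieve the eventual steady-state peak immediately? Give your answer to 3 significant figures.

1280 mg

k = ln 2 / 42.9 = 0.01616 h⁻¹
Accumulation ratio R = 1 / (1 − e^(−kτ)) = 1 / (1 − e^(−0.01616×25.0)) = 1 / (1 − 0.6677) = 3.009
Loading dose = maintenance dose × R = 425 × 3.009 ≈ 1280 mg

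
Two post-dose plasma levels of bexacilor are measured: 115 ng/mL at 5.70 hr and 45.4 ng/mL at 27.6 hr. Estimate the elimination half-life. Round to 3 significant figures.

k = ln(C₁/C₂) / (t₂ − t₁) = ln(115/45.4) / (27.6 − 5.70)
  = 0.9294 / 21.90 = 0.04244 hr⁻¹
t½ = ln 2 / k = ln 2 / 0.04244 ≈ 16.3 hours

16.3 hours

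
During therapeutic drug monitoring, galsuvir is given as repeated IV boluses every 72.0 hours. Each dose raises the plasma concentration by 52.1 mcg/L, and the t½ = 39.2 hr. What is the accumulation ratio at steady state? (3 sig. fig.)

1.39

k = ln 2 / 39.2 = 0.01768 hr⁻¹
Fraction remaining after one interval: e^(−kτ) = e^(−0.01768 × 72.0) = 0.2800
R = 1 / (1 − 0.2800) = 1 / 0.7200 ≈ 1.39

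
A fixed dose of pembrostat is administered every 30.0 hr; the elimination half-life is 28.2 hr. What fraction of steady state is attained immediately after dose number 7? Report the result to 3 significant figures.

k = ln 2 / 28.2 = 0.02458 hr⁻¹
f_n = 1 − e^(−nkτ) = 1 − e^(−7 × 0.02458 × 30.0) = 1 − e^(−5.162) = 1 − 0.005732 ≈ 0.994

0.994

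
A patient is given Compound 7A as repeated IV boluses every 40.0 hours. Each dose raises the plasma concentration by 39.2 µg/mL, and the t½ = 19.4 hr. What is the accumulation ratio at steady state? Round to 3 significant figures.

k = ln 2 / 19.4 = 0.03573 hr⁻¹
Fraction remaining after one interval: e^(−kτ) = e^(−0.03573 × 40.0) = 0.2395
R = 1 / (1 − 0.2395) = 1 / 0.7605 ≈ 1.31

1.31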